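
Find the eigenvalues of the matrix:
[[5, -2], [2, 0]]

Characteristic equation: det(A - λI) = 0
λ² - (trace)λ + (det) = 0
trace = 5 + 0 = 5, det = (5)(0) - (-2)(2) = 4
λ² - (5)λ + (4) = 0
λ = (5 ± √((5)² - 4·(4))) / 2 = (5 ± √9) / 2
Solving: λ = 1, 4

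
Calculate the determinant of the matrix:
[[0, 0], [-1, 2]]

For a 2×2 matrix [[a, b], [c, d]], det = ad - bc
det = (0)(2) - (0)(-1) = 0 - 0 = 0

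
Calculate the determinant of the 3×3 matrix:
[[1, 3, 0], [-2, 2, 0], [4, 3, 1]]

Expansion along first row:
det = 1·det([[2,0],[3,1]]) - 3·det([[-2,0],[4,1]]) + 0·det([[-2,2],[4,3]])
    = 1·(2·1 - 0·3) - 3·(-2·1 - 0·4) + 0·(-2·3 - 2·4)
    = 1·2 - 3·-2 + 0·-14
    = 2 + 6 + 0 = 8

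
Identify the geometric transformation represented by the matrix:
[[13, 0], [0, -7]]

This matrix represents: non-uniform scaling by sx = 13, sy = -7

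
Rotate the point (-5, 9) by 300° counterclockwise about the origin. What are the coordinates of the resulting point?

Rotation matrix for 300°: [[cos 300°, -sin 300°], [sin 300°, cos 300°]] ≈ [[0.500000, 0.866025], [-0.866025, 0.500000]]
[[0.500000, 0.866025], [-0.866025, 0.500000]] × [-5, 9]ᵀ ≈ [5.2942, 8.8301]ᵀ
Result: (5.2942, 8.8301)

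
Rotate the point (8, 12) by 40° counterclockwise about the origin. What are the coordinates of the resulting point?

Rotation matrix for 40°: [[cos 40°, -sin 40°], [sin 40°, cos 40°]] ≈ [[0.766044, -0.642788], [0.642788, 0.766044]]
[[0.766044, -0.642788], [0.642788, 0.766044]] × [8, 12]ᵀ ≈ [-1.5851, 14.3348]ᵀ
Result: (-1.5851, 14.3348)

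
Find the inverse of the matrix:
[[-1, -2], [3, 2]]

For [[a,b],[c,d]], inverse = (1/det)·[[d,-b],[-c,a]]
det = (-1)(2) - (-2)(3) = -2 - -6 = 4
Inverse = (1/4)·[[2, 2], [-3, -1]]
= [[1/2, 1/2], [-3/4, -1/4]]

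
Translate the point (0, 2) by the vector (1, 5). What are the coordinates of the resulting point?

Translation by (1, 5) (homogeneous matrix [[1, 0, 1], [0, 1, 5], [0, 0, 1]]):
x' = 0 + 1 = 1
y' = 2 + 5 = 7
Result: (1, 7)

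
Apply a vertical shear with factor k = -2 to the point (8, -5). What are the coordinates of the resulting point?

Shear matrix for vertical shear with factor k = -2:
[[1, 0], [-2, 1]]
Result: (8, -5) → (8, -21)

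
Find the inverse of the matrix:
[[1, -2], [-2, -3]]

For [[a,b],[c,d]], inverse = (1/det)·[[d,-b],[-c,a]]
det = (1)(-3) - (-2)(-2) = -3 - 4 = -7
Inverse = (1/-7)·[[-3, 2], [2, 1]]
= [[3/7, -2/7], [-2/7, -1/7]]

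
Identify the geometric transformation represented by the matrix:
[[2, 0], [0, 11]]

This matrix represents: non-uniform scaling by sx = 2, sy = 11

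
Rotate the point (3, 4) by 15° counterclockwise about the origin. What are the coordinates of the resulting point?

Rotation matrix for 15°: [[cos 15°, -sin 15°], [sin 15°, cos 15°]] ≈ [[0.965926, -0.258819], [0.258819, 0.965926]]
[[0.965926, -0.258819], [0.258819, 0.965926]] × [3, 4]ᵀ ≈ [1.8625, 4.6402]ᵀ
Result: (1.8625, 4.6402)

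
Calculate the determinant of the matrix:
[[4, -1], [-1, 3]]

For a 2×2 matrix [[a, b], [c, d]], det = ad - bc
det = (4)(3) - (-1)(-1) = 12 - 1 = 11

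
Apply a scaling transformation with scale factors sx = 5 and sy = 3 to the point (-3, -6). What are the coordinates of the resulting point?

Scaling matrix:
[[5, 0], [0, 3]]
Result: (-3 × 5, -6 × 3) = (-15, -18)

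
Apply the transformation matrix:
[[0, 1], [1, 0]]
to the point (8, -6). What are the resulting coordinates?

Matrix multiplication:
[[0, 1], [1, 0]] × [8, -6]ᵀ
= [(0)(8) + (1)(-6), (1)(8) + (0)(-6)]ᵀ
= [-6, 8]ᵀ
Result: (-6, 8)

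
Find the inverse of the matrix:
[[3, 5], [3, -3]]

For [[a,b],[c,d]], inverse = (1/det)·[[d,-b],[-c,a]]
det = (3)(-3) - (5)(3) = -9 - 15 = -24
Inverse = (1/-24)·[[-3, -5], [-3, 3]]
= [[1/8, 5/24], [1/8, -1/8]]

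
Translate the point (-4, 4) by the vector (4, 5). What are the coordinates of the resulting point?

Translation by (4, 5) (homogeneous matrix [[1, 0, 4], [0, 1, 5], [0, 0, 1]]):
x' = -4 + 4 = 0
y' = 4 + 5 = 9
Result: (0, 9)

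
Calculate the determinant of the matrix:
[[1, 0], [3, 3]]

For a 2×2 matrix [[a, b], [c, d]], det = ad - bc
det = (1)(3) - (0)(3) = 3 - 0 = 3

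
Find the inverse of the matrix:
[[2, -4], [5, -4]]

For [[a,b],[c,d]], inverse = (1/det)·[[d,-b],[-c,a]]
det = (2)(-4) - (-4)(5) = -8 - -20 = 12
Inverse = (1/12)·[[-4, 4], [-5, 2]]
= [[-1/3, 1/3], [-5/12, 1/6]]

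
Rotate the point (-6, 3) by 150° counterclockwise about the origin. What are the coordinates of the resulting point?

Rotation matrix for 150°: [[cos 150°, -sin 150°], [sin 150°, cos 150°]] ≈ [[-0.866025, -0.500000], [0.500000, -0.866025]]
[[-0.866025, -0.500000], [0.500000, -0.866025]] × [-6, 3]ᵀ ≈ [3.6962, -5.5981]ᵀ
Result: (3.6962, -5.5981)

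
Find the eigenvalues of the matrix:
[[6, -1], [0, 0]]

Characteristic equation: det(A - λI) = 0
λ² - (trace)λ + (det) = 0
trace = 6 + 0 = 6, det = (6)(0) - (-1)(0) = 0
λ² - (6)λ + (0) = 0
λ = (6 ± √((6)² - 4·(0))) / 2 = (6 ± √36) / 2
Solving: λ = 0, 6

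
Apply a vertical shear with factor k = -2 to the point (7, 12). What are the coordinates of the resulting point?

Shear matrix for vertical shear with factor k = -2:
[[1, 0], [-2, 1]]
Result: (7, 12) → (7, -2)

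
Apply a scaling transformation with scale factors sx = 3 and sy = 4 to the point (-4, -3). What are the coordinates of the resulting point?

Scaling matrix:
[[3, 0], [0, 4]]
Result: (-4 × 3, -3 × 4) = (-12, -12)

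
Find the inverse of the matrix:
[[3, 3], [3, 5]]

For [[a,b],[c,d]], inverse = (1/det)·[[d,-b],[-c,a]]
det = (3)(5) - (3)(3) = 15 - 9 = 6
Inverse = (1/6)·[[5, -3], [-3, 3]]
= [[5/6, -1/2], [-1/2, 1/2]]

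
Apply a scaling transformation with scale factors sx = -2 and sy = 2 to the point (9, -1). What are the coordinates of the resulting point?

Scaling matrix:
[[-2, 0], [0, 2]]
Result: (9 × -2, -1 × 2) = (-18, -2)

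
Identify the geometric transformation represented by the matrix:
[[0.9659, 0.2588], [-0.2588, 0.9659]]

This matrix represents: rotation by 345° counterclockwise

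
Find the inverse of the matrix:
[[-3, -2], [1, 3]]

For [[a,b],[c,d]], inverse = (1/det)·[[d,-b],[-c,a]]
det = (-3)(3) - (-2)(1) = -9 - -2 = -7
Inverse = (1/-7)·[[3, 2], [-1, -3]]
= [[-3/7, -2/7], [1/7, 3/7]]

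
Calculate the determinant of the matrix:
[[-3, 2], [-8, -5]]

For a 2×2 matrix [[a, b], [c, d]], det = ad - bc
det = (-3)(-5) - (2)(-8) = 15 - -16 = 31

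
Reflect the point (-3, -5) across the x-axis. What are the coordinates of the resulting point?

Reflection across x-axis: (-3, -5) → (-3, 5)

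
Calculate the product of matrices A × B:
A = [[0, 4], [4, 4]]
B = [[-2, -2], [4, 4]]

Matrix multiplication:
C[0][0] = 0×-2 + 4×4 = 16
C[0][1] = 0×-2 + 4×4 = 16
C[1][0] = 4×-2 + 4×4 = 8
C[1][1] = 4×-2 + 4×4 = 8
Result: [[16, 16], [8, 8]]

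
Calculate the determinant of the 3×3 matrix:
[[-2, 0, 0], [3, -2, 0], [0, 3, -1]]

Expansion along first row:
det = -2·det([[-2,0],[3,-1]]) - 0·det([[3,0],[0,-1]]) + 0·det([[3,-2],[0,3]])
    = -2·(-2·-1 - 0·3) - 0·(3·-1 - 0·0) + 0·(3·3 - -2·0)
    = -2·2 - 0·-3 + 0·9
    = -4 + 0 + 0 = -4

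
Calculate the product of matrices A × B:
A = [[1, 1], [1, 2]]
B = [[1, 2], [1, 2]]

Matrix multiplication:
C[0][0] = 1×1 + 1×1 = 2
C[0][1] = 1×2 + 1×2 = 4
C[1][0] = 1×1 + 2×1 = 3
C[1][1] = 1×2 + 2×2 = 6
Result: [[2, 4], [3, 6]]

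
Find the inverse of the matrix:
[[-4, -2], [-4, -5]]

For [[a,b],[c,d]], inverse = (1/det)·[[d,-b],[-c,a]]
det = (-4)(-5) - (-2)(-4) = 20 - 8 = 12
Inverse = (1/12)·[[-5, 2], [4, -4]]
= [[-5/12, 1/6], [1/3, -1/3]]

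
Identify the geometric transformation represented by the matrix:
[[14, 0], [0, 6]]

This matrix represents: non-uniform scaling by sx = 14, sy = 6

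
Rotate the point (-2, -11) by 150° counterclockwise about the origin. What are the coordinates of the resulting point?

Rotation matrix for 150°: [[cos 150°, -sin 150°], [sin 150°, cos 150°]] ≈ [[-0.866025, -0.500000], [0.500000, -0.866025]]
[[-0.866025, -0.500000], [0.500000, -0.866025]] × [-2, -11]ᵀ ≈ [7.2321, 8.5263]ᵀ
Result: (7.2321, 8.5263)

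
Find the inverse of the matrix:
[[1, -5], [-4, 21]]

For [[a,b],[c,d]], inverse = (1/det)·[[d,-b],[-c,a]]
det = (1)(21) - (-5)(-4) = 21 - 20 = 1
Inverse = [[21, 5], [4, 1]]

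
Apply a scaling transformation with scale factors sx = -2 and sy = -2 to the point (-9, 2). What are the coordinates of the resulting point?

Scaling matrix:
[[-2, 0], [0, -2]]
Result: (-9 × -2, 2 × -2) = (18, -4)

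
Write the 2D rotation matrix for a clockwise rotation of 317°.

Rotation matrix formula: [[cos θ, -sin θ], [sin θ, cos θ]]
A clockwise rotation by 317° is equivalent to a counterclockwise rotation by -317°.
For θ = -317°:
cos(-317°) = 0.7314
sin(-317°) = 0.6820
Result: [[0.7314, -0.6820], [0.6820, 0.7314]]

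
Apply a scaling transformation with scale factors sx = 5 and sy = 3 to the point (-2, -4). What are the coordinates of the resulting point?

Scaling matrix:
[[5, 0], [0, 3]]
Result: (-2 × 5, -4 × 3) = (-10, -12)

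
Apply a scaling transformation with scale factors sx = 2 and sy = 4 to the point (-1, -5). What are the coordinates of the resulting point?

Scaling matrix:
[[2, 0], [0, 4]]
Result: (-1 × 2, -5 × 4) = (-2, -20)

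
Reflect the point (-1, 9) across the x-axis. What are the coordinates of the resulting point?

Reflection across x-axis: (-1, 9) → (-1, -9)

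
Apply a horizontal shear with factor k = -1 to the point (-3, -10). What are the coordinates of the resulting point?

Shear matrix for horizontal shear with factor k = -1:
[[1, -1], [0, 1]]
Result: (-3, -10) → (7, -10)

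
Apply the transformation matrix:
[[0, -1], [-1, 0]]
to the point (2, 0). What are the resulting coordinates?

Matrix multiplication:
[[0, -1], [-1, 0]] × [2, 0]ᵀ
= [(0)(2) + (-1)(0), (-1)(2) + (0)(0)]ᵀ
= [0, -2]ᵀ
Result: (0, -2)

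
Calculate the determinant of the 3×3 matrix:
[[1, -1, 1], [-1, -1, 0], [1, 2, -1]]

Expansion along first row:
det = 1·det([[-1,0],[2,-1]]) - -1·det([[-1,0],[1,-1]]) + 1·det([[-1,-1],[1,2]])
    = 1·(-1·-1 - 0·2) - -1·(-1·-1 - 0·1) + 1·(-1·2 - -1·1)
    = 1·1 - -1·1 + 1·-1
    = 1 + 1 + -1 = 1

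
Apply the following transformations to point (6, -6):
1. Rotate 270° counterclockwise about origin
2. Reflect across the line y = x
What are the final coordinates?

Step 1: Rotate 270° → (-6, -6)
Step 2: Reflect across line y = x → (-6, -6)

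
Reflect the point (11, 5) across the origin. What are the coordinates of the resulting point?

Reflection across origin: (11, 5) → (-11, -5)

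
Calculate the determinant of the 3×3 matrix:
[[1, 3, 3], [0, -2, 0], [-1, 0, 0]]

Expansion along first row:
det = 1·det([[-2,0],[0,0]]) - 3·det([[0,0],[-1,0]]) + 3·det([[0,-2],[-1,0]])
    = 1·(-2·0 - 0·0) - 3·(0·0 - 0·-1) + 3·(0·0 - -2·-1)
    = 1·0 - 3·0 + 3·-2
    = 0 + 0 + -6 = -6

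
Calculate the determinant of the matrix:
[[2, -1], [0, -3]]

For a 2×2 matrix [[a, b], [c, d]], det = ad - bc
det = (2)(-3) - (-1)(0) = -6 - 0 = -6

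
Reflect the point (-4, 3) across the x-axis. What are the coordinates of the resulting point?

Reflection across x-axis: (-4, 3) → (-4, -3)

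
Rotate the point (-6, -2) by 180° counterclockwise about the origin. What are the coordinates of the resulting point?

Rotation matrix for 180°: [[cos 180°, -sin 180°], [sin 180°, cos 180°]] = [[-1, 0], [0, -1]]
[[-1, 0], [0, -1]] × [-6, -2]ᵀ = [6, 2]ᵀ
Result: (6, 2)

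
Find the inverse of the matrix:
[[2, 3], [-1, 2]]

For [[a,b],[c,d]], inverse = (1/det)·[[d,-b],[-c,a]]
det = (2)(2) - (3)(-1) = 4 - -3 = 7
Inverse = (1/7)·[[2, -3], [1, 2]]
= [[2/7, -3/7], [1/7, 2/7]]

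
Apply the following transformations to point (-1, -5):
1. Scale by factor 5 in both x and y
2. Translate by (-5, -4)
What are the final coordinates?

Step 1: Scale (-1, -5) by 5 → (-5, -25)
Step 2: Translate by (-5, -4) → (-10, -29)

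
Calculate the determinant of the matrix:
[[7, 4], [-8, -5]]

For a 2×2 matrix [[a, b], [c, d]], det = ad - bc
det = (7)(-5) - (4)(-8) = -35 - -32 = -3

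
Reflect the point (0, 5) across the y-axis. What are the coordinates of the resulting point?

Reflection across y-axis: (0, 5) → (0, 5)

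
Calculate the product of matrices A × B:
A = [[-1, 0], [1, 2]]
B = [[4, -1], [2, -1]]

Matrix multiplication:
C[0][0] = -1×4 + 0×2 = -4
C[0][1] = -1×-1 + 0×-1 = 1
C[1][0] = 1×4 + 2×2 = 8
C[1][1] = 1×-1 + 2×-1 = -3
Result: [[-4, 1], [8, -3]]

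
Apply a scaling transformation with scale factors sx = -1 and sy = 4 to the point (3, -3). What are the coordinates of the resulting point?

Scaling matrix:
[[-1, 0], [0, 4]]
Result: (3 × -1, -3 × 4) = (-3, -12)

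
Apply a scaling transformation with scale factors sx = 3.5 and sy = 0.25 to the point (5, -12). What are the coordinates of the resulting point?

Scaling matrix:
[[3.50, 0], [0, 0.25]]
Result: (5 × 3.5, -12 × 0.25) = (17.5, -3)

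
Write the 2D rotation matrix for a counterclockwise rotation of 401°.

Rotation matrix formula: [[cos θ, -sin θ], [sin θ, cos θ]]
For θ = 401°:
cos(401°) = 0.7547
sin(401°) = 0.6561
Result: [[0.7547, -0.6561], [0.6561, 0.7547]]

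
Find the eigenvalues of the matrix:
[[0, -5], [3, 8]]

Characteristic equation: det(A - λI) = 0
λ² - (trace)λ + (det) = 0
trace = 0 + 8 = 8, det = (0)(8) - (-5)(3) = 15
λ² - (8)λ + (15) = 0
λ = (8 ± √((8)² - 4·(15))) / 2 = (8 ± √4) / 2
Solving: λ = 3, 5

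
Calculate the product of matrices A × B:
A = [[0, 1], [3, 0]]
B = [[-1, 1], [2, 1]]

Matrix multiplication:
C[0][0] = 0×-1 + 1×2 = 2
C[0][1] = 0×1 + 1×1 = 1
C[1][0] = 3×-1 + 0×2 = -3
C[1][1] = 3×1 + 0×1 = 3
Result: [[2, 1], [-3, 3]]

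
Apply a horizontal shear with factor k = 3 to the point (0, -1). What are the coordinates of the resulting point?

Shear matrix for horizontal shear with factor k = 3:
[[1, 3], [0, 1]]
Result: (0, -1) → (-3, -1)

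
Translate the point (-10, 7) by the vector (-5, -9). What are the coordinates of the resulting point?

Translation by (-5, -9) (homogeneous matrix [[1, 0, -5], [0, 1, -9], [0, 0, 1]]):
x' = -10 + -5 = -15
y' = 7 + -9 = -2
Result: (-15, -2)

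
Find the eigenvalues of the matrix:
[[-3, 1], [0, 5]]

Characteristic equation: det(A - λI) = 0
λ² - (trace)λ + (det) = 0
trace = -3 + 5 = 2, det = (-3)(5) - (1)(0) = -15
λ² - (2)λ + (-15) = 0
λ = (2 ± √((2)² - 4·(-15))) / 2 = (2 ± √64) / 2
Solving: λ = -3, 5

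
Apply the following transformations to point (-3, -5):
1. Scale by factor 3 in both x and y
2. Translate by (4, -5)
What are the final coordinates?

Step 1: Scale (-3, -5) by 3 → (-9, -15)
Step 2: Translate by (4, -5) → (-5, -20)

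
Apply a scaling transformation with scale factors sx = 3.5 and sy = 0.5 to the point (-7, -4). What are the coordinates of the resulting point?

Scaling matrix:
[[3.50, 0], [0, 0.50]]
Result: (-7 × 3.5, -4 × 0.5) = (-24.5, -2)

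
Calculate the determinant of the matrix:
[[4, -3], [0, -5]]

For a 2×2 matrix [[a, b], [c, d]], det = ad - bc
det = (4)(-5) - (-3)(0) = -20 - 0 = -20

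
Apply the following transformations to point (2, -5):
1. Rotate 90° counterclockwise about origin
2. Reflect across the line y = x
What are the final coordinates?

Step 1: Rotate 90° → (5, 2)
Step 2: Reflect across line y = x → (2, 5)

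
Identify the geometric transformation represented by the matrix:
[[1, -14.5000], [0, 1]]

This matrix represents: horizontal shear with factor -14.5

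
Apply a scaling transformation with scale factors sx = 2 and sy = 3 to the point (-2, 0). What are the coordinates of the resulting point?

Scaling matrix:
[[2, 0], [0, 3]]
Result: (-2 × 2, 0 × 3) = (-4, 0)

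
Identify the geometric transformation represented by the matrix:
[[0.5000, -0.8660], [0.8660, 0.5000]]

This matrix represents: rotation by 60° counterclockwise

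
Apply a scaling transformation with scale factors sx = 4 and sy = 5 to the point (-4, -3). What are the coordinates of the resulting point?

Scaling matrix:
[[4, 0], [0, 5]]
Result: (-4 × 4, -3 × 5) = (-16, -15)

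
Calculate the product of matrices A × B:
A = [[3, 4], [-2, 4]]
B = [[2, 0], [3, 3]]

Matrix multiplication:
C[0][0] = 3×2 + 4×3 = 18
C[0][1] = 3×0 + 4×3 = 12
C[1][0] = -2×2 + 4×3 = 8
C[1][1] = -2×0 + 4×3 = 12
Result: [[18, 12], [8, 12]]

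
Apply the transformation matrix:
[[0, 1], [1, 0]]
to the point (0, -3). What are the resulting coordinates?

Matrix multiplication:
[[0, 1], [1, 0]] × [0, -3]ᵀ
= [(0)(0) + (1)(-3), (1)(0) + (0)(-3)]ᵀ
= [-3, 0]ᵀ
Result: (-3, 0)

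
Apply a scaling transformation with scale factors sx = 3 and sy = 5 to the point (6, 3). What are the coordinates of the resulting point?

Scaling matrix:
[[3, 0], [0, 5]]
Result: (6 × 3, 3 × 5) = (18, 15)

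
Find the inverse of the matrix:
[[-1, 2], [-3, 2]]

For [[a,b],[c,d]], inverse = (1/det)·[[d,-b],[-c,a]]
det = (-1)(2) - (2)(-3) = -2 - -6 = 4
Inverse = (1/4)·[[2, -2], [3, -1]]
= [[1/2, -1/2], [3/4, -1/4]]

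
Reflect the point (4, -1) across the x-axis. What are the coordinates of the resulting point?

Reflection across x-axis: (4, -1) → (4, 1)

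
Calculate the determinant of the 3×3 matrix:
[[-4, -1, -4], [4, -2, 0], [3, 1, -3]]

Expansion along first row:
det = -4·det([[-2,0],[1,-3]]) - -1·det([[4,0],[3,-3]]) + -4·det([[4,-2],[3,1]])
    = -4·(-2·-3 - 0·1) - -1·(4·-3 - 0·3) + -4·(4·1 - -2·3)
    = -4·6 - -1·-12 + -4·10
    = -24 + -12 + -40 = -76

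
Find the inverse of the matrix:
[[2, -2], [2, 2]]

For [[a,b],[c,d]], inverse = (1/det)·[[d,-b],[-c,a]]
det = (2)(2) - (-2)(2) = 4 - -4 = 8
Inverse = (1/8)·[[2, 2], [-2, 2]]
= [[1/4, 1/4], [-1/4, 1/4]]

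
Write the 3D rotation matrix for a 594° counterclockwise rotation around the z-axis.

Rotation matrix for counterclockwise 594° around z-axis:
cos(594°) = -0.5878, sin(594°) = -0.8090
Result: [[-0.5878, 0.8090, 0], [-0.8090, -0.5878, 0], [0, 0, 1]]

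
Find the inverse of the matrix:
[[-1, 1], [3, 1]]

For [[a,b],[c,d]], inverse = (1/det)·[[d,-b],[-c,a]]
det = (-1)(1) - (1)(3) = -1 - 3 = -4
Inverse = (1/-4)·[[1, -1], [-3, -1]]
= [[-1/4, 1/4], [3/4, 1/4]]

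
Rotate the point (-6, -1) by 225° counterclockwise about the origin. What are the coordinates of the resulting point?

Rotation matrix for 225°: [[cos 225°, -sin 225°], [sin 225°, cos 225°]] ≈ [[-0.707107, 0.707107], [-0.707107, -0.707107]]
[[-0.707107, 0.707107], [-0.707107, -0.707107]] × [-6, -1]ᵀ ≈ [3.5355, 4.9497]ᵀ
Result: (3.5355, 4.9497)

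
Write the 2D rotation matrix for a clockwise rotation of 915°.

Rotation matrix formula: [[cos θ, -sin θ], [sin θ, cos θ]]
A clockwise rotation by 915° is equivalent to a counterclockwise rotation by -915°.
For θ = -915°:
cos(-915°) = -0.9659
sin(-915°) = 0.2588
Result: [[-0.9659, -0.2588], [0.2588, -0.9659]]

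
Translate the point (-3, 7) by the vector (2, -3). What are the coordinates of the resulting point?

Translation by (2, -3) (homogeneous matrix [[1, 0, 2], [0, 1, -3], [0, 0, 1]]):
x' = -3 + 2 = -1
y' = 7 + -3 = 4
Result: (-1, 4)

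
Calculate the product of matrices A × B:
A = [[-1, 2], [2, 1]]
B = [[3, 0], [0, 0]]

Matrix multiplication:
C[0][0] = -1×3 + 2×0 = -3
C[0][1] = -1×0 + 2×0 = 0
C[1][0] = 2×3 + 1×0 = 6
C[1][1] = 2×0 + 1×0 = 0
Result: [[-3, 0], [6, 0]]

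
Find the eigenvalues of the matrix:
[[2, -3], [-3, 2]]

Characteristic equation: det(A - λI) = 0
λ² - (trace)λ + (det) = 0
trace = 2 + 2 = 4, det = (2)(2) - (-3)(-3) = -5
λ² - (4)λ + (-5) = 0
λ = (4 ± √((4)² - 4·(-5))) / 2 = (4 ± √36) / 2
Solving: λ = -1, 5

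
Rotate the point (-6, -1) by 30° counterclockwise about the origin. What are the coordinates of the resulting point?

Rotation matrix for 30°: [[cos 30°, -sin 30°], [sin 30°, cos 30°]] ≈ [[0.866025, -0.500000], [0.500000, 0.866025]]
[[0.866025, -0.500000], [0.500000, 0.866025]] × [-6, -1]ᵀ ≈ [-4.6962, -3.8660]ᵀ
Result: (-4.6962, -3.8660)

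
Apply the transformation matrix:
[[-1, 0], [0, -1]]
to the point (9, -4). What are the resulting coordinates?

Matrix multiplication:
[[-1, 0], [0, -1]] × [9, -4]ᵀ
= [(-1)(9) + (0)(-4), (0)(9) + (-1)(-4)]ᵀ
= [-9, 4]ᵀ
Result: (-9, 4)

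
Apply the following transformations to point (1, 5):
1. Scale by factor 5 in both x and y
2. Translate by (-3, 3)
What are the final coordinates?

Step 1: Scale (1, 5) by 5 → (5, 25)
Step 2: Translate by (-3, 3) → (2, 28)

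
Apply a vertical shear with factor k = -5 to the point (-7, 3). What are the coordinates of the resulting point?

Shear matrix for vertical shear with factor k = -5:
[[1, 0], [-5, 1]]
Result: (-7, 3) → (-7, 38)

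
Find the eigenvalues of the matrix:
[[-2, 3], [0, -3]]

Characteristic equation: det(A - λI) = 0
λ² - (trace)λ + (det) = 0
trace = -2 + -3 = -5, det = (-2)(-3) - (3)(0) = 6
λ² - (-5)λ + (6) = 0
λ = (-5 ± √((-5)² - 4·(6))) / 2 = (-5 ± √1) / 2
Solving: λ = -3, -2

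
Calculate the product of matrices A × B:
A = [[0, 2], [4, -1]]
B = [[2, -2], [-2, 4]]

Matrix multiplication:
C[0][0] = 0×2 + 2×-2 = -4
C[0][1] = 0×-2 + 2×4 = 8
C[1][0] = 4×2 + -1×-2 = 10
C[1][1] = 4×-2 + -1×4 = -12
Result: [[-4, 8], [10, -12]]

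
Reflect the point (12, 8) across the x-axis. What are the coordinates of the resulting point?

Reflection across x-axis: (12, 8) → (12, -8)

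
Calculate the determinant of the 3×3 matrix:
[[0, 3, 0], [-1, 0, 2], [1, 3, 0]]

Expansion along first row:
det = 0·det([[0,2],[3,0]]) - 3·det([[-1,2],[1,0]]) + 0·det([[-1,0],[1,3]])
    = 0·(0·0 - 2·3) - 3·(-1·0 - 2·1) + 0·(-1·3 - 0·1)
    = 0·-6 - 3·-2 + 0·-3
    = 0 + 6 + 0 = 6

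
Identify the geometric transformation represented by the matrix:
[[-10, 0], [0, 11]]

This matrix represents: non-uniform scaling by sx = -10, sy = 11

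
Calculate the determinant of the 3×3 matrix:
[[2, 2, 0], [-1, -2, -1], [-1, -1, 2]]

Expansion along first row:
det = 2·det([[-2,-1],[-1,2]]) - 2·det([[-1,-1],[-1,2]]) + 0·det([[-1,-2],[-1,-1]])
    = 2·(-2·2 - -1·-1) - 2·(-1·2 - -1·-1) + 0·(-1·-1 - -2·-1)
    = 2·-5 - 2·-3 + 0·-1
    = -10 + 6 + 0 = -4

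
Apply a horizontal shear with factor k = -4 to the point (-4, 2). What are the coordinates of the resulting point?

Shear matrix for horizontal shear with factor k = -4:
[[1, -4], [0, 1]]
Result: (-4, 2) → (-12, 2)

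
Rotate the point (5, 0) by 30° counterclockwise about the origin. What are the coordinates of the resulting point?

Rotation matrix for 30°: [[cos 30°, -sin 30°], [sin 30°, cos 30°]] ≈ [[0.866025, -0.500000], [0.500000, 0.866025]]
[[0.866025, -0.500000], [0.500000, 0.866025]] × [5, 0]ᵀ ≈ [4.3301, 2.5000]ᵀ
Result: (4.3301, 2.5000)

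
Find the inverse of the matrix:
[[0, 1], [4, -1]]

For [[a,b],[c,d]], inverse = (1/det)·[[d,-b],[-c,a]]
det = (0)(-1) - (1)(4) = 0 - 4 = -4
Inverse = (1/-4)·[[-1, -1], [-4, 0]]
= [[1/4, 1/4], [1, 0]]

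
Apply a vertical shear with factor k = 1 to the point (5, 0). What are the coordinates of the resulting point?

Shear matrix for vertical shear with factor k = 1:
[[1, 0], [1, 1]]
Result: (5, 0) → (5, 5)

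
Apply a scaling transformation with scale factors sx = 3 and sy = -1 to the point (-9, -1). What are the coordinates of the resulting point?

Scaling matrix:
[[3, 0], [0, -1]]
Result: (-9 × 3, -1 × -1) = (-27, 1)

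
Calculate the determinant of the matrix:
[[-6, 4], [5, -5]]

For a 2×2 matrix [[a, b], [c, d]], det = ad - bc
det = (-6)(-5) - (4)(5) = 30 - 20 = 10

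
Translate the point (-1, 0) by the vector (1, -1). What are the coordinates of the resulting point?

Translation by (1, -1) (homogeneous matrix [[1, 0, 1], [0, 1, -1], [0, 0, 1]]):
x' = -1 + 1 = 0
y' = 0 + -1 = -1
Result: (0, -1)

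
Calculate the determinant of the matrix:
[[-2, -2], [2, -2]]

For a 2×2 matrix [[a, b], [c, d]], det = ad - bc
det = (-2)(-2) - (-2)(2) = 4 - -4 = 8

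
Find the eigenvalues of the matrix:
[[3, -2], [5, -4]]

Characteristic equation: det(A - λI) = 0
λ² - (trace)λ + (det) = 0
trace = 3 + -4 = -1, det = (3)(-4) - (-2)(5) = -2
λ² - (-1)λ + (-2) = 0
λ = (-1 ± √((-1)² - 4·(-2))) / 2 = (-1 ± √9) / 2
Solving: λ = -2, 1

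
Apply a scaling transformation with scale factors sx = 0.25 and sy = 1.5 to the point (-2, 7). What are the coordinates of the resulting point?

Scaling matrix:
[[0.25, 0], [0, 1.50]]
Result: (-2 × 0.25, 7 × 1.5) = (-0.5, 10.5)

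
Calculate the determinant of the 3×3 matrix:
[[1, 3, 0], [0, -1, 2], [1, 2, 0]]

Expansion along first row:
det = 1·det([[-1,2],[2,0]]) - 3·det([[0,2],[1,0]]) + 0·det([[0,-1],[1,2]])
    = 1·(-1·0 - 2·2) - 3·(0·0 - 2·1) + 0·(0·2 - -1·1)
    = 1·-4 - 3·-2 + 0·1
    = -4 + 6 + 0 = 2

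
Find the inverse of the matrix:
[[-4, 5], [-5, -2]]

For [[a,b],[c,d]], inverse = (1/det)·[[d,-b],[-c,a]]
det = (-4)(-2) - (5)(-5) = 8 - -25 = 33
Inverse = (1/33)·[[-2, -5], [5, -4]]
= [[-2/33, -5/33], [5/33, -4/33]]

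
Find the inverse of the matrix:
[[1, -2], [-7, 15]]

For [[a,b],[c,d]], inverse = (1/det)·[[d,-b],[-c,a]]
det = (1)(15) - (-2)(-7) = 15 - 14 = 1
Inverse = [[15, 2], [7, 1]]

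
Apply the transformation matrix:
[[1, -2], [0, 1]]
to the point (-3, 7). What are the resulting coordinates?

Matrix multiplication:
[[1, -2], [0, 1]] × [-3, 7]ᵀ
= [(1)(-3) + (-2)(7), (0)(-3) + (1)(7)]ᵀ
= [-17, 7]ᵀ
Result: (-17, 7)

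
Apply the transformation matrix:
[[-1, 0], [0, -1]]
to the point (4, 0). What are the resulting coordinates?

Matrix multiplication:
[[-1, 0], [0, -1]] × [4, 0]ᵀ
= [(-1)(4) + (0)(0), (0)(4) + (-1)(0)]ᵀ
= [-4, 0]ᵀ
Result: (-4, 0)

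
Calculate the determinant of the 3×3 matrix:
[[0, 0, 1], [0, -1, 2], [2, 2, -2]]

Expansion along first row:
det = 0·det([[-1,2],[2,-2]]) - 0·det([[0,2],[2,-2]]) + 1·det([[0,-1],[2,2]])
    = 0·(-1·-2 - 2·2) - 0·(0·-2 - 2·2) + 1·(0·2 - -1·2)
    = 0·-2 - 0·-4 + 1·2
    = 0 + 0 + 2 = 2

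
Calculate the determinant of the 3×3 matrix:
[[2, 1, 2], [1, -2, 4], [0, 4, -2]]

Expansion along first row:
det = 2·det([[-2,4],[4,-2]]) - 1·det([[1,4],[0,-2]]) + 2·det([[1,-2],[0,4]])
    = 2·(-2·-2 - 4·4) - 1·(1·-2 - 4·0) + 2·(1·4 - -2·0)
    = 2·-12 - 1·-2 + 2·4
    = -24 + 2 + 8 = -14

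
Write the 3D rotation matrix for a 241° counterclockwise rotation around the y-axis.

Rotation matrix for counterclockwise 241° around y-axis:
cos(241°) = -0.4848, sin(241°) = -0.8746
Result: [[-0.4848, 0, -0.8746], [0, 1, 0], [0.8746, 0, -0.4848]]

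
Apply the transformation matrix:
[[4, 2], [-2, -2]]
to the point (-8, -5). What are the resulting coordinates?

Matrix multiplication:
[[4, 2], [-2, -2]] × [-8, -5]ᵀ
= [(4)(-8) + (2)(-5), (-2)(-8) + (-2)(-5)]ᵀ
= [-42, 26]ᵀ
Result: (-42, 26)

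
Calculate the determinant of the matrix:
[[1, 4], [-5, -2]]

For a 2×2 matrix [[a, b], [c, d]], det = ad - bc
det = (1)(-2) - (4)(-5) = -2 - -20 = 18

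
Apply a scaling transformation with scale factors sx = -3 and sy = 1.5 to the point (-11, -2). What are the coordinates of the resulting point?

Scaling matrix:
[[-3, 0], [0, 1.50]]
Result: (-11 × -3, -2 × 1.5) = (33, -3)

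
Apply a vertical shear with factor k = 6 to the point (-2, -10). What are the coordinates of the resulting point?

Shear matrix for vertical shear with factor k = 6:
[[1, 0], [6, 1]]
Result: (-2, -10) → (-2, -22)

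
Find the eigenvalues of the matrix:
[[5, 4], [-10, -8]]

Characteristic equation: det(A - λI) = 0
λ² - (trace)λ + (det) = 0
trace = 5 + -8 = -3, det = (5)(-8) - (4)(-10) = 0
λ² - (-3)λ + (0) = 0
λ = (-3 ± √((-3)² - 4·(0))) / 2 = (-3 ± √9) / 2
Solving: λ = -3, 0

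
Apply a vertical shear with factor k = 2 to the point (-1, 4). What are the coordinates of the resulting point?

Shear matrix for vertical shear with factor k = 2:
[[1, 0], [2, 1]]
Result: (-1, 4) → (-1, 2)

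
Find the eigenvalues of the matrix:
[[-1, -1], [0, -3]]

Characteristic equation: det(A - λI) = 0
λ² - (trace)λ + (det) = 0
trace = -1 + -3 = -4, det = (-1)(-3) - (-1)(0) = 3
λ² - (-4)λ + (3) = 0
λ = (-4 ± √((-4)² - 4·(3))) / 2 = (-4 ± √4) / 2
Solving: λ = -3, -1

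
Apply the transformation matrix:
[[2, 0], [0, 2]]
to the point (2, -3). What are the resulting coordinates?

Matrix multiplication:
[[2, 0], [0, 2]] × [2, -3]ᵀ
= [(2)(2) + (0)(-3), (0)(2) + (2)(-3)]ᵀ
= [4, -6]ᵀ
Result: (4, -6)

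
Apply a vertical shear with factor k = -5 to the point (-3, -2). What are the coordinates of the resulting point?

Shear matrix for vertical shear with factor k = -5:
[[1, 0], [-5, 1]]
Result: (-3, -2) → (-3, 13)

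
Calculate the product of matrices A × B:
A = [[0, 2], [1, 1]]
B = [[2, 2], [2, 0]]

Matrix multiplication:
C[0][0] = 0×2 + 2×2 = 4
C[0][1] = 0×2 + 2×0 = 0
C[1][0] = 1×2 + 1×2 = 4
C[1][1] = 1×2 + 1×0 = 2
Result: [[4, 0], [4, 2]]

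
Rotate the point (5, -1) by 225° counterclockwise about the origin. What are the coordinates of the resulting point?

Rotation matrix for 225°: [[cos 225°, -sin 225°], [sin 225°, cos 225°]] ≈ [[-0.707107, 0.707107], [-0.707107, -0.707107]]
[[-0.707107, 0.707107], [-0.707107, -0.707107]] × [5, -1]ᵀ ≈ [-4.2426, -2.8284]ᵀ
Result: (-4.2426, -2.8284)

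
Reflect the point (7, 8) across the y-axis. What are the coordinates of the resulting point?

Reflection across y-axis: (7, 8) → (-7, 8)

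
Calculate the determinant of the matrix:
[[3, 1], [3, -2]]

For a 2×2 matrix [[a, b], [c, d]], det = ad - bc
det = (3)(-2) - (1)(3) = -6 - 3 = -9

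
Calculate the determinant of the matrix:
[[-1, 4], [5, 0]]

For a 2×2 matrix [[a, b], [c, d]], det = ad - bc
det = (-1)(0) - (4)(5) = 0 - 20 = -20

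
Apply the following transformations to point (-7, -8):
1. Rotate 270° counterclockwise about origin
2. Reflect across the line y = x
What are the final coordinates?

Step 1: Rotate 270° → (-8, 7)
Step 2: Reflect across line y = x → (7, -8)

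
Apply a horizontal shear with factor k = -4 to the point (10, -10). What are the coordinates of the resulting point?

Shear matrix for horizontal shear with factor k = -4:
[[1, -4], [0, 1]]
Result: (10, -10) → (50, -10)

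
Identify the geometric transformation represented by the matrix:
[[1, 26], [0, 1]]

This matrix represents: horizontal shear with factor 26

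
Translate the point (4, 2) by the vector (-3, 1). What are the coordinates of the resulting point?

Translation by (-3, 1) (homogeneous matrix [[1, 0, -3], [0, 1, 1], [0, 0, 1]]):
x' = 4 + -3 = 1
y' = 2 + 1 = 3
Result: (1, 3)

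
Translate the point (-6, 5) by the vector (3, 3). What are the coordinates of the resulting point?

Translation by (3, 3) (homogeneous matrix [[1, 0, 3], [0, 1, 3], [0, 0, 1]]):
x' = -6 + 3 = -3
y' = 5 + 3 = 8
Result: (-3, 8)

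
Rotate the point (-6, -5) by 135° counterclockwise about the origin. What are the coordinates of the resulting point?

Rotation matrix for 135°: [[cos 135°, -sin 135°], [sin 135°, cos 135°]] ≈ [[-0.707107, -0.707107], [0.707107, -0.707107]]
[[-0.707107, -0.707107], [0.707107, -0.707107]] × [-6, -5]ᵀ ≈ [7.7782, -0.7071]ᵀ
Result: (7.7782, -0.7071)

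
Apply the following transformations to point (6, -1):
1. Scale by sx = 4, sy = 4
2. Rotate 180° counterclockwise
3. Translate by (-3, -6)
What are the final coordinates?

Step 1: Scale → (24, -4)
Step 2: Rotate 180° → (-24, 4)
Step 3: Translate → (-27, -2)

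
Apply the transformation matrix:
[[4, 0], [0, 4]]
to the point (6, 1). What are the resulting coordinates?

Matrix multiplication:
[[4, 0], [0, 4]] × [6, 1]ᵀ
= [(4)(6) + (0)(1), (0)(6) + (4)(1)]ᵀ
= [24, 4]ᵀ
Result: (24, 4)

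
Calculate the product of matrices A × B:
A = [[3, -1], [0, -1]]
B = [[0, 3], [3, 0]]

Matrix multiplication:
C[0][0] = 3×0 + -1×3 = -3
C[0][1] = 3×3 + -1×0 = 9
C[1][0] = 0×0 + -1×3 = -3
C[1][1] = 0×3 + -1×0 = 0
Result: [[-3, 9], [-3, 0]]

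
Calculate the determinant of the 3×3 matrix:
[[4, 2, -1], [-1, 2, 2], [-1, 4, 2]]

Expansion along first row:
det = 4·det([[2,2],[4,2]]) - 2·det([[-1,2],[-1,2]]) + -1·det([[-1,2],[-1,4]])
    = 4·(2·2 - 2·4) - 2·(-1·2 - 2·-1) + -1·(-1·4 - 2·-1)
    = 4·-4 - 2·0 + -1·-2
    = -16 + 0 + 2 = -14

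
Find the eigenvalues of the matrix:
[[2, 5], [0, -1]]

Characteristic equation: det(A - λI) = 0
λ² - (trace)λ + (det) = 0
trace = 2 + -1 = 1, det = (2)(-1) - (5)(0) = -2
λ² - (1)λ + (-2) = 0
λ = (1 ± √((1)² - 4·(-2))) / 2 = (1 ± √9) / 2
Solving: λ = -1, 2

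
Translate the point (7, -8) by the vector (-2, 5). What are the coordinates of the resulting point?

Translation by (-2, 5) (homogeneous matrix [[1, 0, -2], [0, 1, 5], [0, 0, 1]]):
x' = 7 + -2 = 5
y' = -8 + 5 = -3
Result: (5, -3)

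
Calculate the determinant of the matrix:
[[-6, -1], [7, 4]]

For a 2×2 matrix [[a, b], [c, d]], det = ad - bc
det = (-6)(4) - (-1)(7) = -24 - -7 = -17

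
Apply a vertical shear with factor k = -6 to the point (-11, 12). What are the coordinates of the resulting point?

Shear matrix for vertical shear with factor k = -6:
[[1, 0], [-6, 1]]
Result: (-11, 12) → (-11, 78)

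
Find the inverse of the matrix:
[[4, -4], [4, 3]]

For [[a,b],[c,d]], inverse = (1/det)·[[d,-b],[-c,a]]
det = (4)(3) - (-4)(4) = 12 - -16 = 28
Inverse = (1/28)·[[3, 4], [-4, 4]]
= [[3/28, 1/7], [-1/7, 1/7]]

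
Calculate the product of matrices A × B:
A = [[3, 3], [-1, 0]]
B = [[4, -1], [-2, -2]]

Matrix multiplication:
C[0][0] = 3×4 + 3×-2 = 6
C[0][1] = 3×-1 + 3×-2 = -9
C[1][0] = -1×4 + 0×-2 = -4
C[1][1] = -1×-1 + 0×-2 = 1
Result: [[6, -9], [-4, 1]]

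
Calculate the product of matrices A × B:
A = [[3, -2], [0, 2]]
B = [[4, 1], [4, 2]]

Matrix multiplication:
C[0][0] = 3×4 + -2×4 = 4
C[0][1] = 3×1 + -2×2 = -1
C[1][0] = 0×4 + 2×4 = 8
C[1][1] = 0×1 + 2×2 = 4
Result: [[4, -1], [8, 4]]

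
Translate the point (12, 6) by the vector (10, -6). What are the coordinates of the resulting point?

Translation by (10, -6) (homogeneous matrix [[1, 0, 10], [0, 1, -6], [0, 0, 1]]):
x' = 12 + 10 = 22
y' = 6 + -6 = 0
Result: (22, 0)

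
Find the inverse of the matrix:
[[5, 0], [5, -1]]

For [[a,b],[c,d]], inverse = (1/det)·[[d,-b],[-c,a]]
det = (5)(-1) - (0)(5) = -5 - 0 = -5
Inverse = (1/-5)·[[-1, 0], [-5, 5]]
= [[1/5, 0], [1, -1]]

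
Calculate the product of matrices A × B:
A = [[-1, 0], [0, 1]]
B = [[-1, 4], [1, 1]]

Matrix multiplication:
C[0][0] = -1×-1 + 0×1 = 1
C[0][1] = -1×4 + 0×1 = -4
C[1][0] = 0×-1 + 1×1 = 1
C[1][1] = 0×4 + 1×1 = 1
Result: [[1, -4], [1, 1]]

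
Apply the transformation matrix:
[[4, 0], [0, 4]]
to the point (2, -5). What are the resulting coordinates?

Matrix multiplication:
[[4, 0], [0, 4]] × [2, -5]ᵀ
= [(4)(2) + (0)(-5), (0)(2) + (4)(-5)]ᵀ
= [8, -20]ᵀ
Result: (8, -20)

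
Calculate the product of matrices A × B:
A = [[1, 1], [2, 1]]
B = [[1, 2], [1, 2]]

Matrix multiplication:
C[0][0] = 1×1 + 1×1 = 2
C[0][1] = 1×2 + 1×2 = 4
C[1][0] = 2×1 + 1×1 = 3
C[1][1] = 2×2 + 1×2 = 6
Result: [[2, 4], [3, 6]]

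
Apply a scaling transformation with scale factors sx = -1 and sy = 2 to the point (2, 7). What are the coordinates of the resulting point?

Scaling matrix:
[[-1, 0], [0, 2]]
Result: (2 × -1, 7 × 2) = (-2, 14)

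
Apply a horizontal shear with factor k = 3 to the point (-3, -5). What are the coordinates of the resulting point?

Shear matrix for horizontal shear with factor k = 3:
[[1, 3], [0, 1]]
Result: (-3, -5) → (-18, -5)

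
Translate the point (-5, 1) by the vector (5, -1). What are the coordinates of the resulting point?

Translation by (5, -1) (homogeneous matrix [[1, 0, 5], [0, 1, -1], [0, 0, 1]]):
x' = -5 + 5 = 0
y' = 1 + -1 = 0
Result: (0, 0)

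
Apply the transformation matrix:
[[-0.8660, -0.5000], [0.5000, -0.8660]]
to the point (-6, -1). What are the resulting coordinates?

Matrix multiplication:
[[-0.8660, -0.5000], [0.5000, -0.8660]] × [-6, -1]ᵀ
= [(-0.8660)(-6) + (-0.5000)(-1), (0.5000)(-6) + (-0.8660)(-1)]ᵀ
= [5.6960, -2.1340]ᵀ
Result: (5.6960, -2.1340)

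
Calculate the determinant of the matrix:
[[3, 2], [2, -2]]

For a 2×2 matrix [[a, b], [c, d]], det = ad - bc
det = (3)(-2) - (2)(2) = -6 - 4 = -10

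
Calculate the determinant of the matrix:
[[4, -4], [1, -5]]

For a 2×2 matrix [[a, b], [c, d]], det = ad - bc
det = (4)(-5) - (-4)(1) = -20 - -4 = -16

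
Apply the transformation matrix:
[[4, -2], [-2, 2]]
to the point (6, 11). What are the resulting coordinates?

Matrix multiplication:
[[4, -2], [-2, 2]] × [6, 11]ᵀ
= [(4)(6) + (-2)(11), (-2)(6) + (2)(11)]ᵀ
= [2, 10]ᵀ
Result: (2, 10)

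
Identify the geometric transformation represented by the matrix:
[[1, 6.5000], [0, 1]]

This matrix represents: horizontal shear with factor 6.5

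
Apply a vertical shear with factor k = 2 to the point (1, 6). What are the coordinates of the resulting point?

Shear matrix for vertical shear with factor k = 2:
[[1, 0], [2, 1]]
Result: (1, 6) → (1, 8)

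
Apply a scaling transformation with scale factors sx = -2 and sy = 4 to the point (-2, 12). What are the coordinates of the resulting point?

Scaling matrix:
[[-2, 0], [0, 4]]
Result: (-2 × -2, 12 × 4) = (4, 48)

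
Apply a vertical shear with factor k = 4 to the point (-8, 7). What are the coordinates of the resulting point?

Shear matrix for vertical shear with factor k = 4:
[[1, 0], [4, 1]]
Result: (-8, 7) → (-8, -25)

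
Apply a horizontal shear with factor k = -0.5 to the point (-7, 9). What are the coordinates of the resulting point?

Shear matrix for horizontal shear with factor k = -0.5:
[[1, -0.50], [0, 1]]
Result: (-7, 9) → (-11.5, 9)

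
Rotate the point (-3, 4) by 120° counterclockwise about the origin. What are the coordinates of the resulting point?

Rotation matrix for 120°: [[cos 120°, -sin 120°], [sin 120°, cos 120°]] ≈ [[-0.500000, -0.866025], [0.866025, -0.500000]]
[[-0.500000, -0.866025], [0.866025, -0.500000]] × [-3, 4]ᵀ ≈ [-1.9641, -4.5981]ᵀ
Result: (-1.9641, -4.5981)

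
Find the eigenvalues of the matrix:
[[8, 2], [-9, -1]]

Characteristic equation: det(A - λI) = 0
λ² - (trace)λ + (det) = 0
trace = 8 + -1 = 7, det = (8)(-1) - (2)(-9) = 10
λ² - (7)λ + (10) = 0
λ = (7 ± √((7)² - 4·(10))) / 2 = (7 ± √9) / 2
Solving: λ = 2, 5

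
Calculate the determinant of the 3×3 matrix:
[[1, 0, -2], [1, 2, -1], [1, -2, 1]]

Expansion along first row:
det = 1·det([[2,-1],[-2,1]]) - 0·det([[1,-1],[1,1]]) + -2·det([[1,2],[1,-2]])
    = 1·(2·1 - -1·-2) - 0·(1·1 - -1·1) + -2·(1·-2 - 2·1)
    = 1·0 - 0·2 + -2·-4
    = 0 + 0 + 8 = 8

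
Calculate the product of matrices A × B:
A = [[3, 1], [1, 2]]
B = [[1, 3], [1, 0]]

Matrix multiplication:
C[0][0] = 3×1 + 1×1 = 4
C[0][1] = 3×3 + 1×0 = 9
C[1][0] = 1×1 + 2×1 = 3
C[1][1] = 1×3 + 2×0 = 3
Result: [[4, 9], [3, 3]]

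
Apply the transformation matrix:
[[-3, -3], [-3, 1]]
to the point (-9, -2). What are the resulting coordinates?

Matrix multiplication:
[[-3, -3], [-3, 1]] × [-9, -2]ᵀ
= [(-3)(-9) + (-3)(-2), (-3)(-9) + (1)(-2)]ᵀ
= [33, 25]ᵀ
Result: (33, 25)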